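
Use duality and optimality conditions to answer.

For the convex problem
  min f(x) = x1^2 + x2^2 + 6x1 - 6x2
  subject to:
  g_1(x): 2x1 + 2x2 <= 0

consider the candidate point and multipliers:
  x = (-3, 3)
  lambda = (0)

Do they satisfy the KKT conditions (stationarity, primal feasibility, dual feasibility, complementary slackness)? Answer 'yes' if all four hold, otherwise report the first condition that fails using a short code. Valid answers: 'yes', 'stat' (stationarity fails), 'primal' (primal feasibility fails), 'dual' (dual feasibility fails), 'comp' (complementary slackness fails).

Gradient of f: grad f(x) = Q x + c = (0, 0)
Constraint values g_i(x) = a_i^T x - b_i:
  g_1((-3, 3)) = 0
Stationarity residual: grad f(x) + sum_i lambda_i a_i = (0, 0)
  -> stationarity OK
Primal feasibility (all g_i <= 0): OK
Dual feasibility (all lambda_i >= 0): OK
Complementary slackness (lambda_i * g_i(x) = 0 for all i): OK

Verdict: yes, KKT holds.

yes


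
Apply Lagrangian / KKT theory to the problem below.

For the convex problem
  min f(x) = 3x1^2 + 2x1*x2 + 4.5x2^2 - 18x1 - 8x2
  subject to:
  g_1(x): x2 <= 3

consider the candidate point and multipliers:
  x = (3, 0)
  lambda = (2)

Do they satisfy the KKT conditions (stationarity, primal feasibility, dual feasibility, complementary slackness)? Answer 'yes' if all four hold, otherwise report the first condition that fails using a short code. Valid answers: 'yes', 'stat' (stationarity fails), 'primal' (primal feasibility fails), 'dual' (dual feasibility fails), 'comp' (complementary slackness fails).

Gradient of f: grad f(x) = Q x + c = (0, -2)
Constraint values g_i(x) = a_i^T x - b_i:
  g_1((3, 0)) = -3
Stationarity residual: grad f(x) + sum_i lambda_i a_i = (0, 0)
  -> stationarity OK
Primal feasibility (all g_i <= 0): OK
Dual feasibility (all lambda_i >= 0): OK
Complementary slackness (lambda_i * g_i(x) = 0 for all i): FAILS

Verdict: the first failing condition is complementary_slackness -> comp.

comp


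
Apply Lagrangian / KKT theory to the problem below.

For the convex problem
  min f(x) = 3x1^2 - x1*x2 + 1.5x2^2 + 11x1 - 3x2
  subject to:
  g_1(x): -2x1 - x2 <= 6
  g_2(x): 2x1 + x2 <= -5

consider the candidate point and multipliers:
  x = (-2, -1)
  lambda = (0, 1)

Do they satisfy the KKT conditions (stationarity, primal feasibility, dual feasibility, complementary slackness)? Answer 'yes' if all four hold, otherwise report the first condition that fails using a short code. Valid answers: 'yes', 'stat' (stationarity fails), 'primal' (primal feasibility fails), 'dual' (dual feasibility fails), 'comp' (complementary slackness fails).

Gradient of f: grad f(x) = Q x + c = (0, -4)
Constraint values g_i(x) = a_i^T x - b_i:
  g_1((-2, -1)) = -1
  g_2((-2, -1)) = 0
Stationarity residual: grad f(x) + sum_i lambda_i a_i = (2, -3)
  -> stationarity FAILS
Primal feasibility (all g_i <= 0): OK
Dual feasibility (all lambda_i >= 0): OK
Complementary slackness (lambda_i * g_i(x) = 0 for all i): OK

Verdict: the first failing condition is stationarity -> stat.

stat


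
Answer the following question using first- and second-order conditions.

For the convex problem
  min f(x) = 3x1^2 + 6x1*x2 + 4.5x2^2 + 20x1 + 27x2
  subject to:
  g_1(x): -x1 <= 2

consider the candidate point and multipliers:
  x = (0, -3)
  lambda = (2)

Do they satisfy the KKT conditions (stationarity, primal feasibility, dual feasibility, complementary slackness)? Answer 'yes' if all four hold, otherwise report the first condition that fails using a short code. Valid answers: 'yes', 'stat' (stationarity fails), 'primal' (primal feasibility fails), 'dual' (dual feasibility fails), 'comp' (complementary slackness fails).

Gradient of f: grad f(x) = Q x + c = (2, 0)
Constraint values g_i(x) = a_i^T x - b_i:
  g_1((0, -3)) = -2
Stationarity residual: grad f(x) + sum_i lambda_i a_i = (0, 0)
  -> stationarity OK
Primal feasibility (all g_i <= 0): OK
Dual feasibility (all lambda_i >= 0): OK
Complementary slackness (lambda_i * g_i(x) = 0 for all i): FAILS

Verdict: the first failing condition is complementary_slackness -> comp.

comp


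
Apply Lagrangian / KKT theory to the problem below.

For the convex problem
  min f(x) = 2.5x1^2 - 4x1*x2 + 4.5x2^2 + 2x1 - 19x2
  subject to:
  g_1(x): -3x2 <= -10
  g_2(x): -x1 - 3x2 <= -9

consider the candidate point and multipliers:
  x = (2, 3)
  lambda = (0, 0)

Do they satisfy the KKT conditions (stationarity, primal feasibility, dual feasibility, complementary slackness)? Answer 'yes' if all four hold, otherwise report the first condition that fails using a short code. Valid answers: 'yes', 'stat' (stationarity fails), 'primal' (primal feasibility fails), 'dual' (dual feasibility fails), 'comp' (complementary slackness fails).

Gradient of f: grad f(x) = Q x + c = (0, 0)
Constraint values g_i(x) = a_i^T x - b_i:
  g_1((2, 3)) = 1
  g_2((2, 3)) = -2
Stationarity residual: grad f(x) + sum_i lambda_i a_i = (0, 0)
  -> stationarity OK
Primal feasibility (all g_i <= 0): FAILS
Dual feasibility (all lambda_i >= 0): OK
Complementary slackness (lambda_i * g_i(x) = 0 for all i): OK

Verdict: the first failing condition is primal_feasibility -> primal.

primal


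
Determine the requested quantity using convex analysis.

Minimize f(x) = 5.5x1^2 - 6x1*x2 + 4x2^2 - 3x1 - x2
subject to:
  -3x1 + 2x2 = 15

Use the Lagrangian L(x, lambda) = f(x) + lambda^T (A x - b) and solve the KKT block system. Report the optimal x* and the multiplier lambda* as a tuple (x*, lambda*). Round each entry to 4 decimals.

Form the Lagrangian:
  L(x, lambda) = (1/2) x^T Q x + c^T x + lambda^T (A x - b)
Stationarity (grad_x L = 0): Q x + c + A^T lambda = 0.
Primal feasibility: A x = b.

This gives the KKT block system:
  [ Q   A^T ] [ x     ]   [-c ]
  [ A    0  ] [ lambda ] = [ b ]

Solving the linear system:
  x*      = (-3.6818, 1.9773)
  lambda* = (-18.4545)
  f(x*)   = 142.9432

x* = (-3.6818, 1.9773), lambda* = (-18.4545)


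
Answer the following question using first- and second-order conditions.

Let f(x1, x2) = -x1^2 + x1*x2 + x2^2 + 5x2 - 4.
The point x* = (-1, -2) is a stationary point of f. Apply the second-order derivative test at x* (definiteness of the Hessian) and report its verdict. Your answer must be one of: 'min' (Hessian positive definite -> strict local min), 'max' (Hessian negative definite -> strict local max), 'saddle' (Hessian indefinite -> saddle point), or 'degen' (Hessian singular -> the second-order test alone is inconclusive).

Compute the Hessian H = grad^2 f:
  H = [[-2, 1], [1, 2]]
Verify stationarity: grad f(x*) = H x* + g = (0, 0).
Eigenvalues of H: -2.2361, 2.2361.
Eigenvalues have mixed signs, so H is indefinite -> x* is a saddle point.

saddle


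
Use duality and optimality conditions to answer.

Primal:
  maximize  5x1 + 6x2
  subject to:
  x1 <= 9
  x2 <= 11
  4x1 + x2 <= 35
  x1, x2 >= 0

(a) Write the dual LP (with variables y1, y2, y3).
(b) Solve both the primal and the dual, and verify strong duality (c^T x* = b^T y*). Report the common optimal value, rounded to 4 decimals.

The standard primal-dual pair for 'max c^T x s.t. A x <= b, x >= 0' is:
  Dual:  min b^T y  s.t.  A^T y >= c,  y >= 0.

So the dual LP is:
  minimize  9y1 + 11y2 + 35y3
  subject to:
    y1 + 4y3 >= 5
    y2 + y3 >= 6
    y1, y2, y3 >= 0

Solving the primal: x* = (6, 11).
  primal value c^T x* = 96.
Solving the dual: y* = (0, 4.75, 1.25).
  dual value b^T y* = 96.
Strong duality: c^T x* = b^T y*. Confirmed.

96


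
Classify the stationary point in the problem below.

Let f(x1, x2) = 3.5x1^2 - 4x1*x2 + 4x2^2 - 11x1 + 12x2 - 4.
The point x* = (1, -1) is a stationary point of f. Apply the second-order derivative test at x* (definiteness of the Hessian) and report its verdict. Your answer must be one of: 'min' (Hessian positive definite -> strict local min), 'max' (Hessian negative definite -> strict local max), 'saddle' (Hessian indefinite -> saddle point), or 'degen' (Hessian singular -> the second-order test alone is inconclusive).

Compute the Hessian H = grad^2 f:
  H = [[7, -4], [-4, 8]]
Verify stationarity: grad f(x*) = H x* + g = (0, 0).
Eigenvalues of H: 3.4689, 11.5311.
Both eigenvalues > 0, so H is positive definite -> x* is a strict local min.

min


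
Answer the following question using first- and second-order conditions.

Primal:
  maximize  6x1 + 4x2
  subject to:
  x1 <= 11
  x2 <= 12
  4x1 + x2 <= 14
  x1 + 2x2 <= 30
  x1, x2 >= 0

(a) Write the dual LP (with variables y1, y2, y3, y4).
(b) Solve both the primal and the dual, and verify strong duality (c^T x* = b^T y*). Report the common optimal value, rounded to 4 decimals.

The standard primal-dual pair for 'max c^T x s.t. A x <= b, x >= 0' is:
  Dual:  min b^T y  s.t.  A^T y >= c,  y >= 0.

So the dual LP is:
  minimize  11y1 + 12y2 + 14y3 + 30y4
  subject to:
    y1 + 4y3 + y4 >= 6
    y2 + y3 + 2y4 >= 4
    y1, y2, y3, y4 >= 0

Solving the primal: x* = (0.5, 12).
  primal value c^T x* = 51.
Solving the dual: y* = (0, 2.5, 1.5, 0).
  dual value b^T y* = 51.
Strong duality: c^T x* = b^T y*. Confirmed.

51


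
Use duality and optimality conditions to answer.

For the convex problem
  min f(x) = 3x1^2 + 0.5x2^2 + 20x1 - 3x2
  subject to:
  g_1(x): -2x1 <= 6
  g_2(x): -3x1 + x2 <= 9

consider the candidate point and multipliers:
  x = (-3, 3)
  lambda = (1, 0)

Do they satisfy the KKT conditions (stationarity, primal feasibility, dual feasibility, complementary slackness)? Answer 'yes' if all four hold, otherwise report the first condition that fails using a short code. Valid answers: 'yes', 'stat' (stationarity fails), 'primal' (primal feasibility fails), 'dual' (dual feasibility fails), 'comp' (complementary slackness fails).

Gradient of f: grad f(x) = Q x + c = (2, 0)
Constraint values g_i(x) = a_i^T x - b_i:
  g_1((-3, 3)) = 0
  g_2((-3, 3)) = 3
Stationarity residual: grad f(x) + sum_i lambda_i a_i = (0, 0)
  -> stationarity OK
Primal feasibility (all g_i <= 0): FAILS
Dual feasibility (all lambda_i >= 0): OK
Complementary slackness (lambda_i * g_i(x) = 0 for all i): OK

Verdict: the first failing condition is primal_feasibility -> primal.

primal


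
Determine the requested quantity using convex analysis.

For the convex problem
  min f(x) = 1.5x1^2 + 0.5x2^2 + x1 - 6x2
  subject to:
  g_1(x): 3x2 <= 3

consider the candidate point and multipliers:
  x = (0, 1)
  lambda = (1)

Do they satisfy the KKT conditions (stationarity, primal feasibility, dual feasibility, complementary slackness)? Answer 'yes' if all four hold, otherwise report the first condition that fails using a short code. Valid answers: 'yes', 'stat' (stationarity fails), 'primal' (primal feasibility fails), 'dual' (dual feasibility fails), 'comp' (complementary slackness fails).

Gradient of f: grad f(x) = Q x + c = (1, -5)
Constraint values g_i(x) = a_i^T x - b_i:
  g_1((0, 1)) = 0
Stationarity residual: grad f(x) + sum_i lambda_i a_i = (1, -2)
  -> stationarity FAILS
Primal feasibility (all g_i <= 0): OK
Dual feasibility (all lambda_i >= 0): OK
Complementary slackness (lambda_i * g_i(x) = 0 for all i): OK

Verdict: the first failing condition is stationarity -> stat.

stat


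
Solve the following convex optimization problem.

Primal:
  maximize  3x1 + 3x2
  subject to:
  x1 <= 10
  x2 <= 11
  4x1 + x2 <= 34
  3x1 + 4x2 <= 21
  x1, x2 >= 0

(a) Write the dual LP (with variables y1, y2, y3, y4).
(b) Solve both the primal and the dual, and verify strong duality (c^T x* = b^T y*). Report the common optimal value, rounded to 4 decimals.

The standard primal-dual pair for 'max c^T x s.t. A x <= b, x >= 0' is:
  Dual:  min b^T y  s.t.  A^T y >= c,  y >= 0.

So the dual LP is:
  minimize  10y1 + 11y2 + 34y3 + 21y4
  subject to:
    y1 + 4y3 + 3y4 >= 3
    y2 + y3 + 4y4 >= 3
    y1, y2, y3, y4 >= 0

Solving the primal: x* = (7, 0).
  primal value c^T x* = 21.
Solving the dual: y* = (0, 0, 0, 1).
  dual value b^T y* = 21.
Strong duality: c^T x* = b^T y*. Confirmed.

21


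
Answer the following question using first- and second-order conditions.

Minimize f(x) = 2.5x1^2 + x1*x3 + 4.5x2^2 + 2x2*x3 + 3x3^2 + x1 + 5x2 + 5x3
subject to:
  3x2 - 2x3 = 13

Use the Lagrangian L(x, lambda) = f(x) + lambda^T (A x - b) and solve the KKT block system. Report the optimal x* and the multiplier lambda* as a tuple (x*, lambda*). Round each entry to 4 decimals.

Form the Lagrangian:
  L(x, lambda) = (1/2) x^T Q x + c^T x + lambda^T (A x - b)
Stationarity (grad_x L = 0): Q x + c + A^T lambda = 0.
Primal feasibility: A x = b.

This gives the KKT block system:
  [ Q   A^T ] [ x     ]   [-c ]
  [ A    0  ] [ lambda ] = [ b ]

Solving the linear system:
  x*      = (0.4866, 2.0446, -3.4332)
  lambda* = (-5.5116)
  f(x*)   = 32.5971

x* = (0.4866, 2.0446, -3.4332), lambda* = (-5.5116)


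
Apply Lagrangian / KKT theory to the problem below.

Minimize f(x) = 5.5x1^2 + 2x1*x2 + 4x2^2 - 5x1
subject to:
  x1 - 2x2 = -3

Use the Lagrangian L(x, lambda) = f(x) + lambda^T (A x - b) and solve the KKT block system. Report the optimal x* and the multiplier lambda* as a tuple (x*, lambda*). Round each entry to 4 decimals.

Form the Lagrangian:
  L(x, lambda) = (1/2) x^T Q x + c^T x + lambda^T (A x - b)
Stationarity (grad_x L = 0): Q x + c + A^T lambda = 0.
Primal feasibility: A x = b.

This gives the KKT block system:
  [ Q   A^T ] [ x     ]   [-c ]
  [ A    0  ] [ lambda ] = [ b ]

Solving the linear system:
  x*      = (-0.2667, 1.3667)
  lambda* = (5.2)
  f(x*)   = 8.4667

x* = (-0.2667, 1.3667), lambda* = (5.2)


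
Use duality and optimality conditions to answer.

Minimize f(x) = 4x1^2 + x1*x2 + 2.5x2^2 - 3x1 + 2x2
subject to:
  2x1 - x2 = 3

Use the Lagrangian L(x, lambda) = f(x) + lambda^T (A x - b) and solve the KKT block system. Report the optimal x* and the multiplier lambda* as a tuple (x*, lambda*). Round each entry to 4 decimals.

Form the Lagrangian:
  L(x, lambda) = (1/2) x^T Q x + c^T x + lambda^T (A x - b)
Stationarity (grad_x L = 0): Q x + c + A^T lambda = 0.
Primal feasibility: A x = b.

This gives the KKT block system:
  [ Q   A^T ] [ x     ]   [-c ]
  [ A    0  ] [ lambda ] = [ b ]

Solving the linear system:
  x*      = (1, -1)
  lambda* = (-2)
  f(x*)   = 0.5

x* = (1, -1), lambda* = (-2)


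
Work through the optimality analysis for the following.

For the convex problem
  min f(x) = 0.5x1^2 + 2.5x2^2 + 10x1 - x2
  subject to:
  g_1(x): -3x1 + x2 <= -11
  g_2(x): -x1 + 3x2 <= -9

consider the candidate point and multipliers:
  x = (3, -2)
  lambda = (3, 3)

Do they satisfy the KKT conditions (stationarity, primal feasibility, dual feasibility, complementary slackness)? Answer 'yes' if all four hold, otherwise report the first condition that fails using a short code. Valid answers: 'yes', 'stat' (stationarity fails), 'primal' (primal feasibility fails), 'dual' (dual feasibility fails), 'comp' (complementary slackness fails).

Gradient of f: grad f(x) = Q x + c = (13, -11)
Constraint values g_i(x) = a_i^T x - b_i:
  g_1((3, -2)) = 0
  g_2((3, -2)) = 0
Stationarity residual: grad f(x) + sum_i lambda_i a_i = (1, 1)
  -> stationarity FAILS
Primal feasibility (all g_i <= 0): OK
Dual feasibility (all lambda_i >= 0): OK
Complementary slackness (lambda_i * g_i(x) = 0 for all i): OK

Verdict: the first failing condition is stationarity -> stat.

stat


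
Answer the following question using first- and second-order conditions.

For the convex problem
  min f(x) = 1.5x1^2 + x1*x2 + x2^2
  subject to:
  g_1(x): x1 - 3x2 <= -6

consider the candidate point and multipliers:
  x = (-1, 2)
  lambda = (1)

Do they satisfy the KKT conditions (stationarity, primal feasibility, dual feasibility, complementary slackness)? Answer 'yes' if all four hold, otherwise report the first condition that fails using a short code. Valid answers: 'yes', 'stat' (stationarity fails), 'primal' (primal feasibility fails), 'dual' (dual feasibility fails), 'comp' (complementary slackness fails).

Gradient of f: grad f(x) = Q x + c = (-1, 3)
Constraint values g_i(x) = a_i^T x - b_i:
  g_1((-1, 2)) = -1
Stationarity residual: grad f(x) + sum_i lambda_i a_i = (0, 0)
  -> stationarity OK
Primal feasibility (all g_i <= 0): OK
Dual feasibility (all lambda_i >= 0): OK
Complementary slackness (lambda_i * g_i(x) = 0 for all i): FAILS

Verdict: the first failing condition is complementary_slackness -> comp.

comp


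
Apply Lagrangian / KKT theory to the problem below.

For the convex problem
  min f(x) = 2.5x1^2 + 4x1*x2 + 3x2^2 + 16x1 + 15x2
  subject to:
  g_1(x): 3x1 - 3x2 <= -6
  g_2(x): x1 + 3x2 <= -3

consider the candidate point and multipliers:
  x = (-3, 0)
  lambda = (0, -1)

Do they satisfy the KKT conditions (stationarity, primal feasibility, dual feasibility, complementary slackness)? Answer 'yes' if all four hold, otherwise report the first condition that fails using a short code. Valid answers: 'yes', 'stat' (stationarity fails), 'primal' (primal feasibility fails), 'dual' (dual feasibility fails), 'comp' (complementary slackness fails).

Gradient of f: grad f(x) = Q x + c = (1, 3)
Constraint values g_i(x) = a_i^T x - b_i:
  g_1((-3, 0)) = -3
  g_2((-3, 0)) = 0
Stationarity residual: grad f(x) + sum_i lambda_i a_i = (0, 0)
  -> stationarity OK
Primal feasibility (all g_i <= 0): OK
Dual feasibility (all lambda_i >= 0): FAILS
Complementary slackness (lambda_i * g_i(x) = 0 for all i): OK

Verdict: the first failing condition is dual_feasibility -> dual.

dual


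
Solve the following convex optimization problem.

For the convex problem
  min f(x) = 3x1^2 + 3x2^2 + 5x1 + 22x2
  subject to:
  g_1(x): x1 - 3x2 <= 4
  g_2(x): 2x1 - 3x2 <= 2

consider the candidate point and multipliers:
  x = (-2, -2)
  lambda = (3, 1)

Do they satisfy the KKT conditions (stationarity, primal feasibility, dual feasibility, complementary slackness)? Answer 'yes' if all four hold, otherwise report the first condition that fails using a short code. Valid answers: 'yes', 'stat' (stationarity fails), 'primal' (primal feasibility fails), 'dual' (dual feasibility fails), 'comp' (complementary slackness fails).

Gradient of f: grad f(x) = Q x + c = (-7, 10)
Constraint values g_i(x) = a_i^T x - b_i:
  g_1((-2, -2)) = 0
  g_2((-2, -2)) = 0
Stationarity residual: grad f(x) + sum_i lambda_i a_i = (-2, -2)
  -> stationarity FAILS
Primal feasibility (all g_i <= 0): OK
Dual feasibility (all lambda_i >= 0): OK
Complementary slackness (lambda_i * g_i(x) = 0 for all i): OK

Verdict: the first failing condition is stationarity -> stat.

stat


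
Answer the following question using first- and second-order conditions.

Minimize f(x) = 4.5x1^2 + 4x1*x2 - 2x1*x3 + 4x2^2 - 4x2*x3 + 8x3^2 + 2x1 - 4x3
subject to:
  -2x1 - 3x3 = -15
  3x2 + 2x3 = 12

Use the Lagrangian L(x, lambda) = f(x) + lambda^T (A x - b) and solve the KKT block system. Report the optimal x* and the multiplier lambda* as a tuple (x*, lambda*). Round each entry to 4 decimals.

Form the Lagrangian:
  L(x, lambda) = (1/2) x^T Q x + c^T x + lambda^T (A x - b)
Stationarity (grad_x L = 0): Q x + c + A^T lambda = 0.
Primal feasibility: A x = b.

This gives the KKT block system:
  [ Q   A^T ] [ x     ]   [-c ]
  [ A    0  ] [ lambda ] = [ b ]

Solving the linear system:
  x*      = (2.3109, 1.6938, 3.4594)
  lambda* = (11.3274, -2.9854)
  f(x*)   = 98.2602

x* = (2.3109, 1.6938, 3.4594), lambda* = (11.3274, -2.9854)


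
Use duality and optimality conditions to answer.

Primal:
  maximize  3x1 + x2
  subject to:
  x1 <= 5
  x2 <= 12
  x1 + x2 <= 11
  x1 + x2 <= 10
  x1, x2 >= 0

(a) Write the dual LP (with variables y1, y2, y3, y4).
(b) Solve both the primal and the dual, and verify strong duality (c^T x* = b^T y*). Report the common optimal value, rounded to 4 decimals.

The standard primal-dual pair for 'max c^T x s.t. A x <= b, x >= 0' is:
  Dual:  min b^T y  s.t.  A^T y >= c,  y >= 0.

So the dual LP is:
  minimize  5y1 + 12y2 + 11y3 + 10y4
  subject to:
    y1 + y3 + y4 >= 3
    y2 + y3 + y4 >= 1
    y1, y2, y3, y4 >= 0

Solving the primal: x* = (5, 5).
  primal value c^T x* = 20.
Solving the dual: y* = (2, 0, 0, 1).
  dual value b^T y* = 20.
Strong duality: c^T x* = b^T y*. Confirmed.

20


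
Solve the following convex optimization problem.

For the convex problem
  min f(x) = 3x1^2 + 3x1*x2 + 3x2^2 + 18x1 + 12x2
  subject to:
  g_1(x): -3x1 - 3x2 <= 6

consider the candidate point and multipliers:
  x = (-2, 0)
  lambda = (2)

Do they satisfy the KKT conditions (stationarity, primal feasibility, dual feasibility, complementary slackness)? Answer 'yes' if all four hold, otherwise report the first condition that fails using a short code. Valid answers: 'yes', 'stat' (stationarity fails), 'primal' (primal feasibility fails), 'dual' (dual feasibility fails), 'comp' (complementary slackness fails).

Gradient of f: grad f(x) = Q x + c = (6, 6)
Constraint values g_i(x) = a_i^T x - b_i:
  g_1((-2, 0)) = 0
Stationarity residual: grad f(x) + sum_i lambda_i a_i = (0, 0)
  -> stationarity OK
Primal feasibility (all g_i <= 0): OK
Dual feasibility (all lambda_i >= 0): OK
Complementary slackness (lambda_i * g_i(x) = 0 for all i): OK

Verdict: yes, KKT holds.

yes


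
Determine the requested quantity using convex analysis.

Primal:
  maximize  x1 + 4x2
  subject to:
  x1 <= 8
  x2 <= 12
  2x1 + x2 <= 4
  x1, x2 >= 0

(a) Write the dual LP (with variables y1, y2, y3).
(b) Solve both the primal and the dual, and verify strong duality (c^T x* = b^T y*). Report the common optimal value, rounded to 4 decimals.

The standard primal-dual pair for 'max c^T x s.t. A x <= b, x >= 0' is:
  Dual:  min b^T y  s.t.  A^T y >= c,  y >= 0.

So the dual LP is:
  minimize  8y1 + 12y2 + 4y3
  subject to:
    y1 + 2y3 >= 1
    y2 + y3 >= 4
    y1, y2, y3 >= 0

Solving the primal: x* = (0, 4).
  primal value c^T x* = 16.
Solving the dual: y* = (0, 0, 4).
  dual value b^T y* = 16.
Strong duality: c^T x* = b^T y*. Confirmed.

16


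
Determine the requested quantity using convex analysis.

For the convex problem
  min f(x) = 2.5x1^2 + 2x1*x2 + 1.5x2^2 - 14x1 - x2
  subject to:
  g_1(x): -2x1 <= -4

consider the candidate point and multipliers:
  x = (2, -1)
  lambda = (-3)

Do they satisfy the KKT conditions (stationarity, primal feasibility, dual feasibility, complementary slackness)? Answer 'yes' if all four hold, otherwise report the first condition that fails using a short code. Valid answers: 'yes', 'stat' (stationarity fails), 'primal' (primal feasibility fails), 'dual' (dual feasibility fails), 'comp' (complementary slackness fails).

Gradient of f: grad f(x) = Q x + c = (-6, 0)
Constraint values g_i(x) = a_i^T x - b_i:
  g_1((2, -1)) = 0
Stationarity residual: grad f(x) + sum_i lambda_i a_i = (0, 0)
  -> stationarity OK
Primal feasibility (all g_i <= 0): OK
Dual feasibility (all lambda_i >= 0): FAILS
Complementary slackness (lambda_i * g_i(x) = 0 for all i): OK

Verdict: the first failing condition is dual_feasibility -> dual.

dual


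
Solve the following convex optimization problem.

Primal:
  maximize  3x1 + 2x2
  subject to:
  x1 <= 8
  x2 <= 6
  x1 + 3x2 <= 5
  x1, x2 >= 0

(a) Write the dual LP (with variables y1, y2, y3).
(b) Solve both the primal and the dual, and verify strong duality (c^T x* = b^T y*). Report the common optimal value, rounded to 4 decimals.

The standard primal-dual pair for 'max c^T x s.t. A x <= b, x >= 0' is:
  Dual:  min b^T y  s.t.  A^T y >= c,  y >= 0.

So the dual LP is:
  minimize  8y1 + 6y2 + 5y3
  subject to:
    y1 + y3 >= 3
    y2 + 3y3 >= 2
    y1, y2, y3 >= 0

Solving the primal: x* = (5, 0).
  primal value c^T x* = 15.
Solving the dual: y* = (0, 0, 3).
  dual value b^T y* = 15.
Strong duality: c^T x* = b^T y*. Confirmed.

15


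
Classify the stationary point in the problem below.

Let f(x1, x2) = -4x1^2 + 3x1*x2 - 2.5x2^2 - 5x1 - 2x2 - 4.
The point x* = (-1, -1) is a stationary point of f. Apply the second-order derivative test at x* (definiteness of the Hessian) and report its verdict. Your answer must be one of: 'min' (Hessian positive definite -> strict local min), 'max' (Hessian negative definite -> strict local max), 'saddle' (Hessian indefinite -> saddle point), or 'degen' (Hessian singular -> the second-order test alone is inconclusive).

Compute the Hessian H = grad^2 f:
  H = [[-8, 3], [3, -5]]
Verify stationarity: grad f(x*) = H x* + g = (0, 0).
Eigenvalues of H: -9.8541, -3.1459.
Both eigenvalues < 0, so H is negative definite -> x* is a strict local max.

max


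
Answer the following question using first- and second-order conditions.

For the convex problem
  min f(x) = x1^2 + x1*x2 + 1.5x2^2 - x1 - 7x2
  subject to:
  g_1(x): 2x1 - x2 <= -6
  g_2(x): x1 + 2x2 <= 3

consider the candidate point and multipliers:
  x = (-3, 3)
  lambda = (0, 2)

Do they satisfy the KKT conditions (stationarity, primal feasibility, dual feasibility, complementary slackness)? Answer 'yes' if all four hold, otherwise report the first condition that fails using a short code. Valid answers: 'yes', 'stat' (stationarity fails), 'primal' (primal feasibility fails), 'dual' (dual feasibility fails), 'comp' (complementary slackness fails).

Gradient of f: grad f(x) = Q x + c = (-4, -1)
Constraint values g_i(x) = a_i^T x - b_i:
  g_1((-3, 3)) = -3
  g_2((-3, 3)) = 0
Stationarity residual: grad f(x) + sum_i lambda_i a_i = (-2, 3)
  -> stationarity FAILS
Primal feasibility (all g_i <= 0): OK
Dual feasibility (all lambda_i >= 0): OK
Complementary slackness (lambda_i * g_i(x) = 0 for all i): OK

Verdict: the first failing condition is stationarity -> stat.

stat


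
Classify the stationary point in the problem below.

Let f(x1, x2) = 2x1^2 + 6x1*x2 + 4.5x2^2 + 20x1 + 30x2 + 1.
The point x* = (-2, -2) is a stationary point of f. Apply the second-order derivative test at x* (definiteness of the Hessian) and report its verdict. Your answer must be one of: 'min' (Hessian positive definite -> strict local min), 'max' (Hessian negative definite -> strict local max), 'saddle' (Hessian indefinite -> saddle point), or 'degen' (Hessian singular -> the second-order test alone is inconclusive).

Compute the Hessian H = grad^2 f:
  H = [[4, 6], [6, 9]]
Verify stationarity: grad f(x*) = H x* + g = (0, 0).
Eigenvalues of H: 0, 13.
H has a zero eigenvalue (singular; positive semidefinite but not definite), so H is neither positive definite, negative definite, nor indefinite. The second-order test alone is inconclusive -> degen.
(Indeed, f is constant along the null direction of H through x*, so x* is not a strict local extremum.)

degen


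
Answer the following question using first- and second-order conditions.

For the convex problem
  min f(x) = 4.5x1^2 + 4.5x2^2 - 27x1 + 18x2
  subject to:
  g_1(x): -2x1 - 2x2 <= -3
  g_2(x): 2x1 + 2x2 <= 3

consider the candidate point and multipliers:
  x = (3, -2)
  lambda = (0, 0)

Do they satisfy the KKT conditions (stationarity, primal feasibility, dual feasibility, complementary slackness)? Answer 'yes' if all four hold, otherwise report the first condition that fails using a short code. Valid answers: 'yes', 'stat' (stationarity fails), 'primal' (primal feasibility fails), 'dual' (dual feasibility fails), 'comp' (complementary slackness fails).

Gradient of f: grad f(x) = Q x + c = (0, 0)
Constraint values g_i(x) = a_i^T x - b_i:
  g_1((3, -2)) = 1
  g_2((3, -2)) = -1
Stationarity residual: grad f(x) + sum_i lambda_i a_i = (0, 0)
  -> stationarity OK
Primal feasibility (all g_i <= 0): FAILS
Dual feasibility (all lambda_i >= 0): OK
Complementary slackness (lambda_i * g_i(x) = 0 for all i): OK

Verdict: the first failing condition is primal_feasibility -> primal.

primal


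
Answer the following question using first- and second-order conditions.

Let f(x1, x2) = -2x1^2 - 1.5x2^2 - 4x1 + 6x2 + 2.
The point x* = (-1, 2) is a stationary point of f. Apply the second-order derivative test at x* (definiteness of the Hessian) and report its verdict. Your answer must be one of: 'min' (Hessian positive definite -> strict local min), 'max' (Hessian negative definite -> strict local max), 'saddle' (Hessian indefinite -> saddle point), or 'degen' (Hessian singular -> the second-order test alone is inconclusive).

Compute the Hessian H = grad^2 f:
  H = [[-4, 0], [0, -3]]
Verify stationarity: grad f(x*) = H x* + g = (0, 0).
Eigenvalues of H: -4, -3.
Both eigenvalues < 0, so H is negative definite -> x* is a strict local max.

max


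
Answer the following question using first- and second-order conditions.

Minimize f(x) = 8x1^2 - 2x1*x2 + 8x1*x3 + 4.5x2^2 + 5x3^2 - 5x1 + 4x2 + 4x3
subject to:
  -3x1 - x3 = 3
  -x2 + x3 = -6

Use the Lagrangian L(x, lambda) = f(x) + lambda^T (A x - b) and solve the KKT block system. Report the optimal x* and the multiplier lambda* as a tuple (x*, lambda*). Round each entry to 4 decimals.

Form the Lagrangian:
  L(x, lambda) = (1/2) x^T Q x + c^T x + lambda^T (A x - b)
Stationarity (grad_x L = 0): Q x + c + A^T lambda = 0.
Primal feasibility: A x = b.

This gives the KKT block system:
  [ Q   A^T ] [ x     ]   [-c ]
  [ A    0  ] [ lambda ] = [ b ]

Solving the linear system:
  x*      = (0.3311, 2.0066, -3.9934)
  lambda* = (-11.8874, 21.3974)
  f(x*)   = 77.2219

x* = (0.3311, 2.0066, -3.9934), lambda* = (-11.8874, 21.3974)


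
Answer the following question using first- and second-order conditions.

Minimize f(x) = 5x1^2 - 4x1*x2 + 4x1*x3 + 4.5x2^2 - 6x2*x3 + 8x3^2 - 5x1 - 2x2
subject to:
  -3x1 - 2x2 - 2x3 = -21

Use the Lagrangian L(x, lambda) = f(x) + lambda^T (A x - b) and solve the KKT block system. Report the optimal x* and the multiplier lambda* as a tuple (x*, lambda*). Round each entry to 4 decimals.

Form the Lagrangian:
  L(x, lambda) = (1/2) x^T Q x + c^T x + lambda^T (A x - b)
Stationarity (grad_x L = 0): Q x + c + A^T lambda = 0.
Primal feasibility: A x = b.

This gives the KKT block system:
  [ Q   A^T ] [ x     ]   [-c ]
  [ A    0  ] [ lambda ] = [ b ]

Solving the linear system:
  x*      = (3.3649, 4.0237, 1.4289)
  lambda* = (6.09)
  f(x*)   = 51.5095

x* = (3.3649, 4.0237, 1.4289), lambda* = (6.09)


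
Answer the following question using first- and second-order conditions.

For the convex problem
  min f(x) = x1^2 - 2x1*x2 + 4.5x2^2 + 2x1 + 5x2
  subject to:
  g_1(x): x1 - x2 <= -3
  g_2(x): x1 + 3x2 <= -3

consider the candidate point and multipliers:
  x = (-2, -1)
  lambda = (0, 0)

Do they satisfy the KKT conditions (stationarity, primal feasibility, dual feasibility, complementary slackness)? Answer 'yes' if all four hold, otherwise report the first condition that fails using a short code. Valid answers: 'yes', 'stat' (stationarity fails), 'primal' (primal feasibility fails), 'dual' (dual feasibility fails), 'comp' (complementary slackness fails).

Gradient of f: grad f(x) = Q x + c = (0, 0)
Constraint values g_i(x) = a_i^T x - b_i:
  g_1((-2, -1)) = 2
  g_2((-2, -1)) = -2
Stationarity residual: grad f(x) + sum_i lambda_i a_i = (0, 0)
  -> stationarity OK
Primal feasibility (all g_i <= 0): FAILS
Dual feasibility (all lambda_i >= 0): OK
Complementary slackness (lambda_i * g_i(x) = 0 for all i): OK

Verdict: the first failing condition is primal_feasibility -> primal.

primal


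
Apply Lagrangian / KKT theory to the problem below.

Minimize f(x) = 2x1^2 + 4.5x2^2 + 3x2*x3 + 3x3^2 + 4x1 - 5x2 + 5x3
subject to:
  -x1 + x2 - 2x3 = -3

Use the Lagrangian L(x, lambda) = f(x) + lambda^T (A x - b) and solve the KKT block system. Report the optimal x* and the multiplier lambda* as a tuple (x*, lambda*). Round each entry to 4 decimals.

Form the Lagrangian:
  L(x, lambda) = (1/2) x^T Q x + c^T x + lambda^T (A x - b)
Stationarity (grad_x L = 0): Q x + c + A^T lambda = 0.
Primal feasibility: A x = b.

This gives the KKT block system:
  [ Q   A^T ] [ x     ]   [-c ]
  [ A    0  ] [ lambda ] = [ b ]

Solving the linear system:
  x*      = (0.3218, -0.41, 1.1341)
  lambda* = (5.2874)
  f(x*)   = 12.4349

x* = (0.3218, -0.41, 1.1341), lambda* = (5.2874)


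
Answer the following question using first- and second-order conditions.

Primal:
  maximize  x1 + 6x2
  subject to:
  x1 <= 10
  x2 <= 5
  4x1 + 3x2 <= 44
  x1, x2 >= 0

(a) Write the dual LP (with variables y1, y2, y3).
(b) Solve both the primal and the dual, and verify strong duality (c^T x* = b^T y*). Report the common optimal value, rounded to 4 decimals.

The standard primal-dual pair for 'max c^T x s.t. A x <= b, x >= 0' is:
  Dual:  min b^T y  s.t.  A^T y >= c,  y >= 0.

So the dual LP is:
  minimize  10y1 + 5y2 + 44y3
  subject to:
    y1 + 4y3 >= 1
    y2 + 3y3 >= 6
    y1, y2, y3 >= 0

Solving the primal: x* = (7.25, 5).
  primal value c^T x* = 37.25.
Solving the dual: y* = (0, 5.25, 0.25).
  dual value b^T y* = 37.25.
Strong duality: c^T x* = b^T y*. Confirmed.

37.25


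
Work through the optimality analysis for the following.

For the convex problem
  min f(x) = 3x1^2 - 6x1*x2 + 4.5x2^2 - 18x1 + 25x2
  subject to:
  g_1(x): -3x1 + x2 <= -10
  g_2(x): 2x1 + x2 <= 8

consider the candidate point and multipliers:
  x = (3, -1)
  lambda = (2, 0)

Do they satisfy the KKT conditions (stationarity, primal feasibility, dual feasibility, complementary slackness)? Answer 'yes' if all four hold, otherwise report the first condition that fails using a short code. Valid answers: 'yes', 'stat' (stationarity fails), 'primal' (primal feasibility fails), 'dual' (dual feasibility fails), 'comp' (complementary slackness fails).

Gradient of f: grad f(x) = Q x + c = (6, -2)
Constraint values g_i(x) = a_i^T x - b_i:
  g_1((3, -1)) = 0
  g_2((3, -1)) = -3
Stationarity residual: grad f(x) + sum_i lambda_i a_i = (0, 0)
  -> stationarity OK
Primal feasibility (all g_i <= 0): OK
Dual feasibility (all lambda_i >= 0): OK
Complementary slackness (lambda_i * g_i(x) = 0 for all i): OK

Verdict: yes, KKT holds.

yes


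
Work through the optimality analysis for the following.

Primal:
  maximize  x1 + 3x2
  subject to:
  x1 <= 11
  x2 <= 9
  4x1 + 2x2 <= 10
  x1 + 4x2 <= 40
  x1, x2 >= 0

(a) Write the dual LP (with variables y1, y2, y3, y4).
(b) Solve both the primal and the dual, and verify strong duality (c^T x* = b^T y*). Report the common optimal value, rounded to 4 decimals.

The standard primal-dual pair for 'max c^T x s.t. A x <= b, x >= 0' is:
  Dual:  min b^T y  s.t.  A^T y >= c,  y >= 0.

So the dual LP is:
  minimize  11y1 + 9y2 + 10y3 + 40y4
  subject to:
    y1 + 4y3 + y4 >= 1
    y2 + 2y3 + 4y4 >= 3
    y1, y2, y3, y4 >= 0

Solving the primal: x* = (0, 5).
  primal value c^T x* = 15.
Solving the dual: y* = (0, 0, 1.5, 0).
  dual value b^T y* = 15.
Strong duality: c^T x* = b^T y*. Confirmed.

15


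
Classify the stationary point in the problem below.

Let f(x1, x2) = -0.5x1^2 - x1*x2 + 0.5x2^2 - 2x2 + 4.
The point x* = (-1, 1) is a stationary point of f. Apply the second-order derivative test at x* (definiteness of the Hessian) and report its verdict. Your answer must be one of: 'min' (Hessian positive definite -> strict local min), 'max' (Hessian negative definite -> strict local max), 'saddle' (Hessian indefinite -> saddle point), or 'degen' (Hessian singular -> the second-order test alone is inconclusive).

Compute the Hessian H = grad^2 f:
  H = [[-1, -1], [-1, 1]]
Verify stationarity: grad f(x*) = H x* + g = (0, 0).
Eigenvalues of H: -1.4142, 1.4142.
Eigenvalues have mixed signs, so H is indefinite -> x* is a saddle point.

saddle


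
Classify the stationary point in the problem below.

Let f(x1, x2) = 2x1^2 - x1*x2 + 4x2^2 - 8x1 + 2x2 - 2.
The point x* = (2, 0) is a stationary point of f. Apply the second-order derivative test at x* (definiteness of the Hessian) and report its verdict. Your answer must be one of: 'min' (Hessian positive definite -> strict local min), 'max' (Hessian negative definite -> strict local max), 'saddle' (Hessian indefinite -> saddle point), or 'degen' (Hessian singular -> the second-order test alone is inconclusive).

Compute the Hessian H = grad^2 f:
  H = [[4, -1], [-1, 8]]
Verify stationarity: grad f(x*) = H x* + g = (0, 0).
Eigenvalues of H: 3.7639, 8.2361.
Both eigenvalues > 0, so H is positive definite -> x* is a strict local min.

min


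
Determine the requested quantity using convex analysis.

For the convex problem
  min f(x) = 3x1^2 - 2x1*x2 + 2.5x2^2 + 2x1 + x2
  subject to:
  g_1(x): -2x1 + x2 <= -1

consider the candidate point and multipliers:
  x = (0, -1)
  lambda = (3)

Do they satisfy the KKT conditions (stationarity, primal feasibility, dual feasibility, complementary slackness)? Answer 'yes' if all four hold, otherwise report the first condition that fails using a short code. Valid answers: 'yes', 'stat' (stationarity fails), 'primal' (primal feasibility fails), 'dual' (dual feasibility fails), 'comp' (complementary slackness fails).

Gradient of f: grad f(x) = Q x + c = (4, -4)
Constraint values g_i(x) = a_i^T x - b_i:
  g_1((0, -1)) = 0
Stationarity residual: grad f(x) + sum_i lambda_i a_i = (-2, -1)
  -> stationarity FAILS
Primal feasibility (all g_i <= 0): OK
Dual feasibility (all lambda_i >= 0): OK
Complementary slackness (lambda_i * g_i(x) = 0 for all i): OK

Verdict: the first failing condition is stationarity -> stat.

stat


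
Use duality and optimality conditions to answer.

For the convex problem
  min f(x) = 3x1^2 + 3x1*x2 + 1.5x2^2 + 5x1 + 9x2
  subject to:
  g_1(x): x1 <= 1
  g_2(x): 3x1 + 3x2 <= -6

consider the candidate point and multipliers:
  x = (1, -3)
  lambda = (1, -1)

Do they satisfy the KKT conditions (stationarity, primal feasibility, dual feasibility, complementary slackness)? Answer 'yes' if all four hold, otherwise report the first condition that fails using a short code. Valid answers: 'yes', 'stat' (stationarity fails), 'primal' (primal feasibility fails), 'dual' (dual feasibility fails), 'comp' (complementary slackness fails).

Gradient of f: grad f(x) = Q x + c = (2, 3)
Constraint values g_i(x) = a_i^T x - b_i:
  g_1((1, -3)) = 0
  g_2((1, -3)) = 0
Stationarity residual: grad f(x) + sum_i lambda_i a_i = (0, 0)
  -> stationarity OK
Primal feasibility (all g_i <= 0): OK
Dual feasibility (all lambda_i >= 0): FAILS
Complementary slackness (lambda_i * g_i(x) = 0 for all i): OK

Verdict: the first failing condition is dual_feasibility -> dual.

dual


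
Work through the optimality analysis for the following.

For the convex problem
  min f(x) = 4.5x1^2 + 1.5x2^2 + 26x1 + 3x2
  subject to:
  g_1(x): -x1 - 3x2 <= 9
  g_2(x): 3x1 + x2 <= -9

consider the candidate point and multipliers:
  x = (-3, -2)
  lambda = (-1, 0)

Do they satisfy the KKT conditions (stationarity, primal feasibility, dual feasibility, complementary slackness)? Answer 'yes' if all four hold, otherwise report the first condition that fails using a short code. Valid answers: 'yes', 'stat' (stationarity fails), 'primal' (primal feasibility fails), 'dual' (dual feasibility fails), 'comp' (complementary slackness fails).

Gradient of f: grad f(x) = Q x + c = (-1, -3)
Constraint values g_i(x) = a_i^T x - b_i:
  g_1((-3, -2)) = 0
  g_2((-3, -2)) = -2
Stationarity residual: grad f(x) + sum_i lambda_i a_i = (0, 0)
  -> stationarity OK
Primal feasibility (all g_i <= 0): OK
Dual feasibility (all lambda_i >= 0): FAILS
Complementary slackness (lambda_i * g_i(x) = 0 for all i): OK

Verdict: the first failing condition is dual_feasibility -> dual.

dual


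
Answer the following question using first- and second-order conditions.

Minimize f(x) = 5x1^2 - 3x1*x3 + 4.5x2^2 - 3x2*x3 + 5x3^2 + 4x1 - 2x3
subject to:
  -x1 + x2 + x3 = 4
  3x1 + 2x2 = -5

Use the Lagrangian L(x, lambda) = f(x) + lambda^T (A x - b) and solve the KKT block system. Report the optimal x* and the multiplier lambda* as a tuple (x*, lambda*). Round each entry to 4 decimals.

Form the Lagrangian:
  L(x, lambda) = (1/2) x^T Q x + c^T x + lambda^T (A x - b)
Stationarity (grad_x L = 0): Q x + c + A^T lambda = 0.
Primal feasibility: A x = b.

This gives the KKT block system:
  [ Q   A^T ] [ x     ]   [-c ]
  [ A    0  ] [ lambda ] = [ b ]

Solving the linear system:
  x*      = (-2.2319, 0.8479, 0.9202)
  lambda* = (-11.3541, 3.2419)
  f(x*)   = 25.4289

x* = (-2.2319, 0.8479, 0.9202), lambda* = (-11.3541, 3.2419)


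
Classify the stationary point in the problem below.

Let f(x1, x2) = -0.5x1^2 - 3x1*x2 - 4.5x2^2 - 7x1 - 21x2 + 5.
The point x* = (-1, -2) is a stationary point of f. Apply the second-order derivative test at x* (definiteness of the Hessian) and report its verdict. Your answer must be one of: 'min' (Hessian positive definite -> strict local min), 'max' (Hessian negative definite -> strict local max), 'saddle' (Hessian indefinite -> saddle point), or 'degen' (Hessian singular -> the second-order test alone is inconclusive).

Compute the Hessian H = grad^2 f:
  H = [[-1, -3], [-3, -9]]
Verify stationarity: grad f(x*) = H x* + g = (0, 0).
Eigenvalues of H: -10, 0.
H has a zero eigenvalue (singular; negative semidefinite but not definite), so H is neither positive definite, negative definite, nor indefinite. The second-order test alone is inconclusive -> degen.
(Indeed, f is constant along the null direction of H through x*, so x* is not a strict local extremum.)

degen
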